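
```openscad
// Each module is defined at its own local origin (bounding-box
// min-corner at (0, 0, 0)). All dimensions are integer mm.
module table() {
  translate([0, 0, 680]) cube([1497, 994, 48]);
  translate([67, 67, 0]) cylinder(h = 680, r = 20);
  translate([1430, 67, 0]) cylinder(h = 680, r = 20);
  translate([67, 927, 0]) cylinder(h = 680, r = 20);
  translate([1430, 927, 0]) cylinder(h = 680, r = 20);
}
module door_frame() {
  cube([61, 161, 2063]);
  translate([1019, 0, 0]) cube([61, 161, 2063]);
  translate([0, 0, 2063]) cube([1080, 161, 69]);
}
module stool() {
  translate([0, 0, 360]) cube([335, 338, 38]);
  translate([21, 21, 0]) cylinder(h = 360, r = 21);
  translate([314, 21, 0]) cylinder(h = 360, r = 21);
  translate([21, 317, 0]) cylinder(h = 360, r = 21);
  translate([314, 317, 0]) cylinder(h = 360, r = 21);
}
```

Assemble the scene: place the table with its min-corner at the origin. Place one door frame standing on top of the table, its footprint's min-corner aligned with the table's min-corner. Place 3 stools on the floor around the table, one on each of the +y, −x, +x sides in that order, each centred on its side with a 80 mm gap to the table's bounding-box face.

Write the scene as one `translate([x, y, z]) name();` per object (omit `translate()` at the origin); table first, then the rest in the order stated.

table();
translate([0, 0, 728]) door_frame();
translate([581, 1074, 0]) stool();
translate([-415, 328, 0]) stool();
translate([1577, 328, 0]) stool();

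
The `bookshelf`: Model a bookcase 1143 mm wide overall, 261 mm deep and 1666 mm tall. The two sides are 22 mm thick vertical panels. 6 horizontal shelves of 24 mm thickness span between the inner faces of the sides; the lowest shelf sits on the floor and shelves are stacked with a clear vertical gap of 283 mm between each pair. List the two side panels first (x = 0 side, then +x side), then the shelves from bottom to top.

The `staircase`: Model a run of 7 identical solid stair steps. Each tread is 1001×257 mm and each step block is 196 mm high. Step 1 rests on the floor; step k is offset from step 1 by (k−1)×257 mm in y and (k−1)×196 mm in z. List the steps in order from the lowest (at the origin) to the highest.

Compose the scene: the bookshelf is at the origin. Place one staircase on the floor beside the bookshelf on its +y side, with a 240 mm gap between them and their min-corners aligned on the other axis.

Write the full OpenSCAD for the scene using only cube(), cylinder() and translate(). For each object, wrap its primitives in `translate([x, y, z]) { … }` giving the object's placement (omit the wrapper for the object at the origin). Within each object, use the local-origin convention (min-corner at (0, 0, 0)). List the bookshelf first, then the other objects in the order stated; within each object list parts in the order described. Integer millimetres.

cube([22, 261, 1666]);
translate([1121, 0, 0]) cube([22, 261, 1666]);
translate([22, 0, 0]) cube([1099, 261, 24]);
translate([22, 0, 307]) cube([1099, 261, 24]);
translate([22, 0, 614]) cube([1099, 261, 24]);
translate([22, 0, 921]) cube([1099, 261, 24]);
translate([22, 0, 1228]) cube([1099, 261, 24]);
translate([22, 0, 1535]) cube([1099, 261, 24]);
translate([0, 501, 0]) {
  cube([1001, 257, 196]);
  translate([0, 257, 196]) cube([1001, 257, 196]);
  translate([0, 514, 392]) cube([1001, 257, 196]);
  translate([0, 771, 588]) cube([1001, 257, 196]);
  translate([0, 1028, 784]) cube([1001, 257, 196]);
  translate([0, 1285, 980]) cube([1001, 257, 196]);
  translate([0, 1542, 1176]) cube([1001, 257, 196]);
}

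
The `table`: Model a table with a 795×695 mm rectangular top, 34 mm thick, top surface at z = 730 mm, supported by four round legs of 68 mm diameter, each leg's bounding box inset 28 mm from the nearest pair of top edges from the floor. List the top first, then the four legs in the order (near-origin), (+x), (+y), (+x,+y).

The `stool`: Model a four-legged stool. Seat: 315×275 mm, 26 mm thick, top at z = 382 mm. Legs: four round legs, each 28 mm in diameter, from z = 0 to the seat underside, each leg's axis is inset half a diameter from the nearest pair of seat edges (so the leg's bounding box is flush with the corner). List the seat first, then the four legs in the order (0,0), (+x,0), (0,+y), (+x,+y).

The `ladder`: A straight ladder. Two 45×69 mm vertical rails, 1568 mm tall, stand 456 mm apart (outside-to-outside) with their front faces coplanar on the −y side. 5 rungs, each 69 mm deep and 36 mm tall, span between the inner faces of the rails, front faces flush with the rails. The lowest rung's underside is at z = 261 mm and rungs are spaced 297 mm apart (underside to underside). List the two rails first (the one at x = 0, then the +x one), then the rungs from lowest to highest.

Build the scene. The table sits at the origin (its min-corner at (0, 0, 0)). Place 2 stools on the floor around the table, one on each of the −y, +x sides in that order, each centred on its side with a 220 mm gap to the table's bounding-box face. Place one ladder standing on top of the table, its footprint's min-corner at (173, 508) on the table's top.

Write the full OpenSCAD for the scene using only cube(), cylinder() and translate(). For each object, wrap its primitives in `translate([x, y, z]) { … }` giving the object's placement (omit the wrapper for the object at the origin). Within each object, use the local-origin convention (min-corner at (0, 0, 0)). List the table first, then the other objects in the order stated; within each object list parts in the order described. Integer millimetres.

translate([0, 0, 696]) cube([795, 695, 34]);
translate([62, 62, 0]) cylinder(h = 696, r = 34);
translate([733, 62, 0]) cylinder(h = 696, r = 34);
translate([62, 633, 0]) cylinder(h = 696, r = 34);
translate([733, 633, 0]) cylinder(h = 696, r = 34);
translate([240, -495, 0]) {
  translate([0, 0, 356]) cube([315, 275, 26]);
  translate([14, 14, 0]) cylinder(h = 356, r = 14);
  translate([301, 14, 0]) cylinder(h = 356, r = 14);
  translate([14, 261, 0]) cylinder(h = 356, r = 14);
  translate([301, 261, 0]) cylinder(h = 356, r = 14);
}
translate([1015, 210, 0]) {
  translate([0, 0, 356]) cube([315, 275, 26]);
  translate([14, 14, 0]) cylinder(h = 356, r = 14);
  translate([301, 14, 0]) cylinder(h = 356, r = 14);
  translate([14, 261, 0]) cylinder(h = 356, r = 14);
  translate([301, 261, 0]) cylinder(h = 356, r = 14);
}
translate([173, 508, 730]) {
  cube([45, 69, 1568]);
  translate([411, 0, 0]) cube([45, 69, 1568]);
  translate([45, 0, 261]) cube([366, 69, 36]);
  translate([45, 0, 558]) cube([366, 69, 36]);
  translate([45, 0, 855]) cube([366, 69, 36]);
  translate([45, 0, 1152]) cube([366, 69, 36]);
  translate([45, 0, 1449]) cube([366, 69, 36]);
}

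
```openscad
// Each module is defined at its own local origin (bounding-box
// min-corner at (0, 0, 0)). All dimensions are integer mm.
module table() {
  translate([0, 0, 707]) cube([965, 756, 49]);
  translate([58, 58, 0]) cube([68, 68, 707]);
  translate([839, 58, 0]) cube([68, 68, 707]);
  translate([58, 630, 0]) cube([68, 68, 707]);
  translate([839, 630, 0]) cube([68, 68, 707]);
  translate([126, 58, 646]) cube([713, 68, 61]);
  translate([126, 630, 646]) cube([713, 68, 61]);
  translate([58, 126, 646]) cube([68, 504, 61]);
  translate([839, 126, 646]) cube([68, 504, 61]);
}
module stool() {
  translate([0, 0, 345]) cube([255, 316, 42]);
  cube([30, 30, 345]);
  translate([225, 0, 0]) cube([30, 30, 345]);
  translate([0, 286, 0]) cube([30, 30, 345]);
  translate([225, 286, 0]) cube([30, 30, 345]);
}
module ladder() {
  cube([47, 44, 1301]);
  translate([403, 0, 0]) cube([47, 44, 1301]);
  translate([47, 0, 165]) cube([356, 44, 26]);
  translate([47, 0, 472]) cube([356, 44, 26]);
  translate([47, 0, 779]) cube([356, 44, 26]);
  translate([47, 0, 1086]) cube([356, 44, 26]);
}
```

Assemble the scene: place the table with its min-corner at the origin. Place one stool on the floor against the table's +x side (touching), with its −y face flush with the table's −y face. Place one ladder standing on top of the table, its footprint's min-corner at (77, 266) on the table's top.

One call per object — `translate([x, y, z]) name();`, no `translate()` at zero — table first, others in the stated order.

table();
translate([965, 0, 0]) stool();
translate([77, 266, 756]) ladder();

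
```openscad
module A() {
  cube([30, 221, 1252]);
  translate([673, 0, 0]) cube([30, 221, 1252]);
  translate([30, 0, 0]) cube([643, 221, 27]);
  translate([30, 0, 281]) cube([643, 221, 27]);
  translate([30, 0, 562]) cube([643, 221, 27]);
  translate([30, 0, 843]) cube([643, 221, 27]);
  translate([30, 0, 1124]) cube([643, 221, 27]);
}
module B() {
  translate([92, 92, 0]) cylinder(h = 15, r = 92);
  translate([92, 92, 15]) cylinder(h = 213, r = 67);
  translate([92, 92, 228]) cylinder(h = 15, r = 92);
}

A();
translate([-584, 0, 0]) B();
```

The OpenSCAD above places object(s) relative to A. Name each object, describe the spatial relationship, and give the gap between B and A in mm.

The spool's nearest face is 400 mm from the bookshelf's −x face.

A is a bookshelf. B is a spool. The spool is on the floor beside the bookshelf on its −x side. The gap between the spool and the bookshelf is 400 mm.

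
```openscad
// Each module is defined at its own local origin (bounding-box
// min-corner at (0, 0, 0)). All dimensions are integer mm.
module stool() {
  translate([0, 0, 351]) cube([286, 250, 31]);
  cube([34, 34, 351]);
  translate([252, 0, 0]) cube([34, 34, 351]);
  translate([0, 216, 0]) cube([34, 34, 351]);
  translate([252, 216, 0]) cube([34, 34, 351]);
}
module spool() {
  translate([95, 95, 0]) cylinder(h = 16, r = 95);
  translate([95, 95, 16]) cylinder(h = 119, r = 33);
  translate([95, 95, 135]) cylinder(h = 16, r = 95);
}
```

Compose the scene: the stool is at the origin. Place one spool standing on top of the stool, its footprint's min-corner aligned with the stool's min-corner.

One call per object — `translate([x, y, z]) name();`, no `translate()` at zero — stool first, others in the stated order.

stool();
translate([0, 0, 382]) spool();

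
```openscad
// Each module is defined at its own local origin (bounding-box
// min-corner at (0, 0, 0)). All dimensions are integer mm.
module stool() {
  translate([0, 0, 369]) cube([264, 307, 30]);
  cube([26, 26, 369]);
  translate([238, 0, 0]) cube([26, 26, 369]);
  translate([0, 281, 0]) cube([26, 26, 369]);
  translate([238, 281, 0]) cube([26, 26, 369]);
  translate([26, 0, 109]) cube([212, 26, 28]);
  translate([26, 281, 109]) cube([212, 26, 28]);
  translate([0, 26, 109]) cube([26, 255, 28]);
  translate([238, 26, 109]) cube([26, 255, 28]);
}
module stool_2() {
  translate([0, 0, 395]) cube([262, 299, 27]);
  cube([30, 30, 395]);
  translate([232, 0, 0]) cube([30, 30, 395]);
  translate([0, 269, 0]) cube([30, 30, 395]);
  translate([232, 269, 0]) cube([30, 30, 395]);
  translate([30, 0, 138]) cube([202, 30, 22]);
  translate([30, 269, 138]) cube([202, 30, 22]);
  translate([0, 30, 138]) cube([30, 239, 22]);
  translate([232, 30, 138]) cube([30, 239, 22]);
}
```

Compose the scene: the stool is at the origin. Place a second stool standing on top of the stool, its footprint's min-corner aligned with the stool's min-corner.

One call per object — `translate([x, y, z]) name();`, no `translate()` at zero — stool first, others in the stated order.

stool();
translate([0, 0, 399]) stool_2();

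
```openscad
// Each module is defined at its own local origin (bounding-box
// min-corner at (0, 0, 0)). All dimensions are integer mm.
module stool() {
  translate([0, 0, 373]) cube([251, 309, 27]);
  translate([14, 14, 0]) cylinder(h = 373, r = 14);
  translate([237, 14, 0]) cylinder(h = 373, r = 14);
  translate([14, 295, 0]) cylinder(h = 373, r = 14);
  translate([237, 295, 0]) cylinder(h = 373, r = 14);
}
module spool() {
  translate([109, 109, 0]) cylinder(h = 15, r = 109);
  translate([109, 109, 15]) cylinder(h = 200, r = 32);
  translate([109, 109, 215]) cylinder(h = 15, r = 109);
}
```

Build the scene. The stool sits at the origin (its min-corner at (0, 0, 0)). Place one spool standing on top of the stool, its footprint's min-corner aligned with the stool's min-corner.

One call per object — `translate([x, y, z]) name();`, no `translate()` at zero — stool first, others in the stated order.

stool();
translate([0, 0, 400]) spool();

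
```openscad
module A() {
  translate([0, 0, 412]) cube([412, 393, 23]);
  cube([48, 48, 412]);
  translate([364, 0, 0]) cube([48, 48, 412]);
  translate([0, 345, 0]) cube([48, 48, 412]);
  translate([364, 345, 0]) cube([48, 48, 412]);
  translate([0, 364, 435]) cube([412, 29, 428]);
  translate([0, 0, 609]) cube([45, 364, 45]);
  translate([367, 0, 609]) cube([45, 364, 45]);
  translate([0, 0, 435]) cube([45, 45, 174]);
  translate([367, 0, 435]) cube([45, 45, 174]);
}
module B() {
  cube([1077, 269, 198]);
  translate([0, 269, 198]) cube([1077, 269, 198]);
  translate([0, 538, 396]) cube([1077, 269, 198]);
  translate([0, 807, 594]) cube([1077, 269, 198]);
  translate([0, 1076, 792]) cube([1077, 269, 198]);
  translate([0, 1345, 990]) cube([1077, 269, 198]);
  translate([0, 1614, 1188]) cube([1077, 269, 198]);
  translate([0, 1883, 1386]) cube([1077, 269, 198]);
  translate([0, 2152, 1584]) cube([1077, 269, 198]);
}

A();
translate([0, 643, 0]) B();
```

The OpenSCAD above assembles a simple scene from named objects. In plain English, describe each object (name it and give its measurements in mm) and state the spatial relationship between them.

A is a chair: 412×393 mm seat, 23 mm thick, top at z = 435 mm, on four 48 mm square corner legs flush with the seat edges. A 29 mm thick backrest slab spans the full seat width, extending 428 mm above the seat top, its back face flush with the seat's +y edge. Two armrests of 45×45 mm section run along each side from the seat's front edge to the front of the backrest, top faces 219 mm above the seat top and outer faces flush with the seat's x-edges; a 45×45 mm post under the front of each armrest stands on the seat at the front corner.

B is a straight staircase of 9 solid steps. Each step is 1077 mm wide (x), 269 mm deep (y, the going) and 198 mm tall (the rise). The first step rests on the floor; each subsequent step sits one going further in +y and one rise higher in +z, directly behind and above the previous step with no overlap.

The staircase is on the floor beside the chair on its +y side.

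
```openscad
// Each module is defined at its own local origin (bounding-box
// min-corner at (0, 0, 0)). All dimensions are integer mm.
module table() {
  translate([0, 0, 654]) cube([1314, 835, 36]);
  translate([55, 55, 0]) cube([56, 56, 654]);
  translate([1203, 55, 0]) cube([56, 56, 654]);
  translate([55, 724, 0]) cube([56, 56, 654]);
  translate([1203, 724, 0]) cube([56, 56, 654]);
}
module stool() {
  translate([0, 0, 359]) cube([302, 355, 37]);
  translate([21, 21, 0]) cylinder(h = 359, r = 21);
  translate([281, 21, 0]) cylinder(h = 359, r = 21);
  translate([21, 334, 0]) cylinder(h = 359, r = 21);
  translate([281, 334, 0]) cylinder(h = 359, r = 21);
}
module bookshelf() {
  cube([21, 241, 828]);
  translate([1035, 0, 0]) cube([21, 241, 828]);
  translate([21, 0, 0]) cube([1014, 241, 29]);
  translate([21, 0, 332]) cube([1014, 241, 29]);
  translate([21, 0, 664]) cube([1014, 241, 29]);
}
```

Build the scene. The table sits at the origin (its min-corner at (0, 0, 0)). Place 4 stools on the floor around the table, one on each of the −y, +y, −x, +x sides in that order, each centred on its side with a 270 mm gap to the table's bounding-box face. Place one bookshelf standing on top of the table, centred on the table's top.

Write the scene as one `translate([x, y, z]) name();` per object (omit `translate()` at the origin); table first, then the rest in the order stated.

table();
translate([506, -625, 0]) stool();
translate([506, 1105, 0]) stool();
translate([-572, 240, 0]) stool();
translate([1584, 240, 0]) stool();
translate([129, 297, 690]) bookshelf();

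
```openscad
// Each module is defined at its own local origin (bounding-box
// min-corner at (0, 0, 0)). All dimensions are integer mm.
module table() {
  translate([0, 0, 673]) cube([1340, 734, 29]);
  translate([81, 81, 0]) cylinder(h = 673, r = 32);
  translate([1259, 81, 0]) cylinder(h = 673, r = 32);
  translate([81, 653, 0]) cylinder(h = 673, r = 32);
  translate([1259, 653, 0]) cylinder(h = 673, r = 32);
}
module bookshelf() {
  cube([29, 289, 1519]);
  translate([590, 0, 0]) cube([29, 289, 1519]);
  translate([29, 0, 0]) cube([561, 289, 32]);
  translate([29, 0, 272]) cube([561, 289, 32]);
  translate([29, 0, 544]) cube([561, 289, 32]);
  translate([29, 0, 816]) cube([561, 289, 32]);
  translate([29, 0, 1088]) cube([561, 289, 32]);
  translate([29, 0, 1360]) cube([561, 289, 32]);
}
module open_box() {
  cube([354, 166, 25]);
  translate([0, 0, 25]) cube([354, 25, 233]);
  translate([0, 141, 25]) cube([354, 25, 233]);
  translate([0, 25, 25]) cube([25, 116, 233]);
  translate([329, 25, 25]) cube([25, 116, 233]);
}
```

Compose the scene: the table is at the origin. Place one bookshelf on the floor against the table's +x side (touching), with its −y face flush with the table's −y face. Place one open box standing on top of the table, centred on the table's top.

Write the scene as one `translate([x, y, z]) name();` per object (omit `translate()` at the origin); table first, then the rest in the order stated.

table();
translate([1340, 0, 0]) bookshelf();
translate([493, 284, 702]) open_box();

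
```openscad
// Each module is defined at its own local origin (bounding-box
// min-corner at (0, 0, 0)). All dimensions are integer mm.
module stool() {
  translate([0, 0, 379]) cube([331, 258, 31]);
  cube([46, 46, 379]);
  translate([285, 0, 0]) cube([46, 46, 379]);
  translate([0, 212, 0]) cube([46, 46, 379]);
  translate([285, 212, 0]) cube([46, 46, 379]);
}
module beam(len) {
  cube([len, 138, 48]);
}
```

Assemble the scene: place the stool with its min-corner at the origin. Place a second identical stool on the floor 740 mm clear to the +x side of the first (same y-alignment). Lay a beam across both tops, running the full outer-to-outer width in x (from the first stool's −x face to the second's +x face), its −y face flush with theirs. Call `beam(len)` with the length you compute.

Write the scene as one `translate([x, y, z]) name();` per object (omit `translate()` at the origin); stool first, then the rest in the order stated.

stool();
translate([1071, 0, 0]) stool();
translate([0, 0, 410]) beam(1402);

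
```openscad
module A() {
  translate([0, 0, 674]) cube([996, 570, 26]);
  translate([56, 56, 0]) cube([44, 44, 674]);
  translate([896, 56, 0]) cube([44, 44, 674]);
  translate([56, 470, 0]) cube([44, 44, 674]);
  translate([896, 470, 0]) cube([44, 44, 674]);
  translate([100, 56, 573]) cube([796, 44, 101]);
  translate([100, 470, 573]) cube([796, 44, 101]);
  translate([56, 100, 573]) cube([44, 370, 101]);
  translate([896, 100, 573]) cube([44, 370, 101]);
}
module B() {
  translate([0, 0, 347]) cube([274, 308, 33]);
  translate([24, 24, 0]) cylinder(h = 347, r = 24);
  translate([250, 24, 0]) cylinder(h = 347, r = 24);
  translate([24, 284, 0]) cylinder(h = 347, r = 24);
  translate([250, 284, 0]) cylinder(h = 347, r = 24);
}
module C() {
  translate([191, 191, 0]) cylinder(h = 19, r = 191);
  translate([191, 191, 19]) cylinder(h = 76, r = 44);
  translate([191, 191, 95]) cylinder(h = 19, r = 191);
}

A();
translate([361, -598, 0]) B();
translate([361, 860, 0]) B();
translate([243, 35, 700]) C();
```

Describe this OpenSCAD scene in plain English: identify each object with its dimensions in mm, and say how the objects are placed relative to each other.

A is a table with a 996×570 mm rectangular top, 26 mm thick, top surface at z = 700 mm, supported by four 44×44 mm square legs, each inset 56 mm from the nearest pair of top edges, running from the floor. Four apron rails, 44 mm thick and 101 mm tall, run between adjacent legs with their top edges flush with the underside of the top and their outer faces flush with the legs' outer faces.

B is a simple wooden stool: a rectangular seat 274 mm (x) by 308 mm (y), 33 mm thick, top face at z = 380 mm, on four round legs, each 48 mm in diameter. The legs rest on z = 0, each leg's axis is inset half a diameter from the nearest pair of seat edges (so the leg's bounding box is flush with the corner).

C is a spool: two coaxial disc flanges of radius 191 mm and thickness 19 mm, joined by a core cylinder of radius 44 mm and height 76 mm. The lower flange rests on z = 0 and the three cylinders share a vertical axis.

Two stools sit around the table at the −y, +y sides. The spool is on top of the table.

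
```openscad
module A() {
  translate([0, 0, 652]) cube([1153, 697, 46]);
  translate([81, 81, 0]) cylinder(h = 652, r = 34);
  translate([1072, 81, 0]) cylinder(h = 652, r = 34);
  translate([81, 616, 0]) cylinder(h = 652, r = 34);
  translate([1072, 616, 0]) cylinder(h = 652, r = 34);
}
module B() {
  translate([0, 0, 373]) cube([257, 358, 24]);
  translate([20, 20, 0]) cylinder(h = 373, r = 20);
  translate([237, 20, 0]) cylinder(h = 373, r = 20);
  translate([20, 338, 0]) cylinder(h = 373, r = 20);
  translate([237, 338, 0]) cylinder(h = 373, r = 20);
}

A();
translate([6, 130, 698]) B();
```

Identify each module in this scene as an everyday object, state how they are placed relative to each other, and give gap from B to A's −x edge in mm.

The stool's min-x is at 6; the table's min-x is 0; gap = 6 mm.

A is a table. B is a stool. The stool is on top of the table. The gap from the stool to the table's −x edge is 6 mm.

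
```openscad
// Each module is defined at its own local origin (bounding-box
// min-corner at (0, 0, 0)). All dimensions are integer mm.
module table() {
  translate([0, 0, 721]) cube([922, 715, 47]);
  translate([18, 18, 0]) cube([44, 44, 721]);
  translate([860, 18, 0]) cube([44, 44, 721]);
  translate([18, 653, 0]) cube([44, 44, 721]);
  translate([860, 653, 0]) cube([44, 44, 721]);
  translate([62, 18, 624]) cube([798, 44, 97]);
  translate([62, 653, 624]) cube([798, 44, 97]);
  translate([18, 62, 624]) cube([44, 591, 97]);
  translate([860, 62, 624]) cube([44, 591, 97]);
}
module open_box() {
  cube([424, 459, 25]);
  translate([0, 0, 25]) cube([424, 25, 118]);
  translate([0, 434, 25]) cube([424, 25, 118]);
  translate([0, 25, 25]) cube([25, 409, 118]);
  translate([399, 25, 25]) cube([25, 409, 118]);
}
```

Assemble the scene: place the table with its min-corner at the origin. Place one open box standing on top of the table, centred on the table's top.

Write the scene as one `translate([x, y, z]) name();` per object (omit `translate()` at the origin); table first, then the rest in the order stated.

table();
translate([249, 128, 768]) open_box();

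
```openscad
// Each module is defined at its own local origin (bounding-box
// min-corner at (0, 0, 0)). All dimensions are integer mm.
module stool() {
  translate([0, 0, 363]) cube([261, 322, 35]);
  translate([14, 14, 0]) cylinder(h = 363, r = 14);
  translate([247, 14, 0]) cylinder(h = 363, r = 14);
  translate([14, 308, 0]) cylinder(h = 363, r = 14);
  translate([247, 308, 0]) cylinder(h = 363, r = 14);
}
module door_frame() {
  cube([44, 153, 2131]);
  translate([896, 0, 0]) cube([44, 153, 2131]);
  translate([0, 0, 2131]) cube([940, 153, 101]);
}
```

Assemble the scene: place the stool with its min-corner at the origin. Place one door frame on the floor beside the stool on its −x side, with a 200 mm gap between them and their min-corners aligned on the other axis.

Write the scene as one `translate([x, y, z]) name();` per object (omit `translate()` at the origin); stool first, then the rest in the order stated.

stool();
translate([-1140, 0, 0]) door_frame();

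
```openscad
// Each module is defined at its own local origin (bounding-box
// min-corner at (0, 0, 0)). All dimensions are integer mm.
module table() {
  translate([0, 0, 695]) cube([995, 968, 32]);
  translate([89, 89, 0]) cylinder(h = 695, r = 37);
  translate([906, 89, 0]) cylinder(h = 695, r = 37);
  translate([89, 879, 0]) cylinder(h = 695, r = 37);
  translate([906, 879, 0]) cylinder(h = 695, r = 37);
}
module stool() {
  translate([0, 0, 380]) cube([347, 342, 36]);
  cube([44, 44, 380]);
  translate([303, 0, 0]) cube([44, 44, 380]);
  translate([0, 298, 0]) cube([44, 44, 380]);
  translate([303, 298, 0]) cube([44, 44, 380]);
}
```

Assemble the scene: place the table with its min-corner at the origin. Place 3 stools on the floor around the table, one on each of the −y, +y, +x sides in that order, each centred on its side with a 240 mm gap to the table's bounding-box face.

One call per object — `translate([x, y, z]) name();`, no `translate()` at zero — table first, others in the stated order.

table();
translate([324, -582, 0]) stool();
translate([324, 1208, 0]) stool();
translate([1235, 313, 0]) stool();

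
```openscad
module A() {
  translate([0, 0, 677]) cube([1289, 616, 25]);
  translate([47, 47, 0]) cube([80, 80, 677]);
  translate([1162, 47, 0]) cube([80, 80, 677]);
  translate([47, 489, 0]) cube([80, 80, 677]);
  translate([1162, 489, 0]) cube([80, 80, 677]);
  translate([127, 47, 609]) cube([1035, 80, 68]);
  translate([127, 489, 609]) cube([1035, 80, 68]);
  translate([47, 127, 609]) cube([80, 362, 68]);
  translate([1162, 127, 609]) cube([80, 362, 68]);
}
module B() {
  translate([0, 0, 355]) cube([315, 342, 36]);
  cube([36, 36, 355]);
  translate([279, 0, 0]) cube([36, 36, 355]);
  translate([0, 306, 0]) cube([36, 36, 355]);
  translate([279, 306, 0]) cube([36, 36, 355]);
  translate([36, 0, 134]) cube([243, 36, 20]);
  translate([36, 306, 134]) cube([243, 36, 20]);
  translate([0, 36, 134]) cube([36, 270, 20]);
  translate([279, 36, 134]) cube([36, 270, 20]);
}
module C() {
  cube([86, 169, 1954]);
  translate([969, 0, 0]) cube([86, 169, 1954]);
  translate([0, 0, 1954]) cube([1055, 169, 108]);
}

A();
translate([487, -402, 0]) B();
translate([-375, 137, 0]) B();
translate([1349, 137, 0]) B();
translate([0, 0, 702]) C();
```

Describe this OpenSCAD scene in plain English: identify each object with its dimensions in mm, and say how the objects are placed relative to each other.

A is a rectangular dining table. The top is 1289×616×25 mm with its upper surface at z = 702 mm. It stands on four 80×80 mm square legs, each inset 47 mm from the nearest pair of top edges, running from the floor to the underside of the top. Four apron rails, 80 mm thick and 68 mm tall, run between adjacent legs with their top edges flush with the underside of the top and their outer faces flush with the legs' outer faces.

B is a simple wooden stool: a rectangular seat 315 mm (x) by 342 mm (y), 36 mm thick, top face at z = 391 mm, on four square legs, each 36×36 mm in cross-section. The legs rest on z = 0, each flush with a corner of the seat. Four stretchers, 36 mm wide and 20 mm tall, connect adjacent legs with their undersides at z = 134 mm, each running between the inner faces of the legs it joins and aligned with the legs' outer faces on the other axis.

C is a door frame. The clear opening is 883 mm wide and 1954 mm high. Two 86 mm wide jambs, 169 mm deep, stand either side of the opening from the floor to the top of the opening. A 108 mm thick head sits across the top of both jambs, spanning the full outside width of the frame.

Three stools sit around the table at the −y, −x, +x sides. The door frame is on top of the table.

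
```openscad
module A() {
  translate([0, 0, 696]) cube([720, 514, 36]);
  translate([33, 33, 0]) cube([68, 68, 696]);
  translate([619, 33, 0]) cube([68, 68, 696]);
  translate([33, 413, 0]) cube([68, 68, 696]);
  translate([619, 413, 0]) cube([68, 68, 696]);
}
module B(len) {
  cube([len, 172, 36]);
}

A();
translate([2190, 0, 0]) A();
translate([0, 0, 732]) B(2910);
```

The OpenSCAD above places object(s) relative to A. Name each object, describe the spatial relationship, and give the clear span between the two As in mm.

Second table starts at x = 2190; first ends at x = 720; clear span = 2190 − 720 = 1470 mm.

A is a table. B is a beam. A beam spans the tops of two tables. The clear span between the two tables is 1470 mm.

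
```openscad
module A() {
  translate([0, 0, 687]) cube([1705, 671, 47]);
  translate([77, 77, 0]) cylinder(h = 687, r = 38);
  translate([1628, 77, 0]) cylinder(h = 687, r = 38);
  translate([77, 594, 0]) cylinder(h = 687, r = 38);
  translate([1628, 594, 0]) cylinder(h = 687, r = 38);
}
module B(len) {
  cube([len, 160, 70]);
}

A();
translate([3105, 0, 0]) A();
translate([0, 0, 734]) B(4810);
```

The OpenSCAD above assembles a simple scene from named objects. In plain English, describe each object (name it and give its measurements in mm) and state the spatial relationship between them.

A is a rectangular dining table. The top is 1705×671×47 mm with its upper surface at z = 734 mm. It stands on four round legs of 76 mm diameter, each leg's bounding box inset 39 mm from the nearest pair of top edges, running from the floor to the underside of the top.

B is a rectangular beam 4810 mm long (x), 160 mm deep (y), 70 mm thick (z).

The beam spans the tops of two tables placed 1400 mm apart, resting at z = 734 mm.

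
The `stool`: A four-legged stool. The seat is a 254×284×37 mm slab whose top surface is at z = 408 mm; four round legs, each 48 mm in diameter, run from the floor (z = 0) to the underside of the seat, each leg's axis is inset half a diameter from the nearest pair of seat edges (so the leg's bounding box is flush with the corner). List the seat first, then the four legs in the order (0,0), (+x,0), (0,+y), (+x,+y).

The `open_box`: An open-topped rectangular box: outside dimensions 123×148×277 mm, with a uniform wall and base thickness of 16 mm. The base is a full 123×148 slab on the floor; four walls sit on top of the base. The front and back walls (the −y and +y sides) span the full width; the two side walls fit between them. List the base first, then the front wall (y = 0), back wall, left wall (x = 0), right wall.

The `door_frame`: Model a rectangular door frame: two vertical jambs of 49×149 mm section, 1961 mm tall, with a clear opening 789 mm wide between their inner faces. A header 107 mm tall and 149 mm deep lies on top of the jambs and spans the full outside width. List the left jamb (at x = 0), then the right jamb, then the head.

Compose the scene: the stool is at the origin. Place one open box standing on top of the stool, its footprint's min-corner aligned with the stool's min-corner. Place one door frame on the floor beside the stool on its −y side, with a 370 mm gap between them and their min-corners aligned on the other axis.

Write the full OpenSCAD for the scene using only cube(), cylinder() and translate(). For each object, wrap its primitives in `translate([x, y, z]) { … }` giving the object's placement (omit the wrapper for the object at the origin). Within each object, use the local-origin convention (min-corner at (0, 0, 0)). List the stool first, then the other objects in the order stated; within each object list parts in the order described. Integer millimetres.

translate([0, 0, 371]) cube([254, 284, 37]);
translate([24, 24, 0]) cylinder(h = 371, r = 24);
translate([230, 24, 0]) cylinder(h = 371, r = 24);
translate([24, 260, 0]) cylinder(h = 371, r = 24);
translate([230, 260, 0]) cylinder(h = 371, r = 24);
translate([0, 0, 408]) {
  cube([123, 148, 16]);
  translate([0, 0, 16]) cube([123, 16, 261]);
  translate([0, 132, 16]) cube([123, 16, 261]);
  translate([0, 16, 16]) cube([16, 116, 261]);
  translate([107, 16, 16]) cube([16, 116, 261]);
}
translate([0, -519, 0]) {
  cube([49, 149, 1961]);
  translate([838, 0, 0]) cube([49, 149, 1961]);
  translate([0, 0, 1961]) cube([887, 149, 107]);
}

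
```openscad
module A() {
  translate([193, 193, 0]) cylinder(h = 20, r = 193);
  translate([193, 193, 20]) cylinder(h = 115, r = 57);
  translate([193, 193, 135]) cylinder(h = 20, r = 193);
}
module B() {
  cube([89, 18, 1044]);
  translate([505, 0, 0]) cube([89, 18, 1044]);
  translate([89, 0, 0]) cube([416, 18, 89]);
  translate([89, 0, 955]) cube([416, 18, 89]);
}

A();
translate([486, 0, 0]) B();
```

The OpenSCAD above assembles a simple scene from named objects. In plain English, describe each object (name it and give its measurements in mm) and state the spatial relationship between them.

A is a spool: two coaxial disc flanges of radius 193 mm and thickness 20 mm, joined by a core cylinder of radius 57 mm and height 115 mm. The lower flange rests on z = 0 and the three cylinders share a vertical axis.

B is a picture frame with a 416×866 mm rectangular opening (x by z) and a uniform 89 mm border on every side. Frame depth is 18 mm along y. It is built from two vertical stiles running the full outside height and two horizontal rails spanning the gap between the stiles.

The picture frame is on the floor beside the spool on its +x side.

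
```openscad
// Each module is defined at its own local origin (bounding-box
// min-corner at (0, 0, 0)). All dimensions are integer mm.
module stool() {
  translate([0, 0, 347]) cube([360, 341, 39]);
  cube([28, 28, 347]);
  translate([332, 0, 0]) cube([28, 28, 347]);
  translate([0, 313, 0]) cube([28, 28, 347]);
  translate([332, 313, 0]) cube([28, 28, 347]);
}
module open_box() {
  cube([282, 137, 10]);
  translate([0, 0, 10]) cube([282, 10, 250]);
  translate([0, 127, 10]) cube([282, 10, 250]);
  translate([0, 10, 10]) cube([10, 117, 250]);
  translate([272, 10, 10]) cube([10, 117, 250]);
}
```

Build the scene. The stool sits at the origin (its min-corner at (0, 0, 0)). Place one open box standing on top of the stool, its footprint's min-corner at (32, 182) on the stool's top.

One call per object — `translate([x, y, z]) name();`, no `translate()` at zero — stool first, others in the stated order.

stool();
translate([32, 182, 386]) open_box();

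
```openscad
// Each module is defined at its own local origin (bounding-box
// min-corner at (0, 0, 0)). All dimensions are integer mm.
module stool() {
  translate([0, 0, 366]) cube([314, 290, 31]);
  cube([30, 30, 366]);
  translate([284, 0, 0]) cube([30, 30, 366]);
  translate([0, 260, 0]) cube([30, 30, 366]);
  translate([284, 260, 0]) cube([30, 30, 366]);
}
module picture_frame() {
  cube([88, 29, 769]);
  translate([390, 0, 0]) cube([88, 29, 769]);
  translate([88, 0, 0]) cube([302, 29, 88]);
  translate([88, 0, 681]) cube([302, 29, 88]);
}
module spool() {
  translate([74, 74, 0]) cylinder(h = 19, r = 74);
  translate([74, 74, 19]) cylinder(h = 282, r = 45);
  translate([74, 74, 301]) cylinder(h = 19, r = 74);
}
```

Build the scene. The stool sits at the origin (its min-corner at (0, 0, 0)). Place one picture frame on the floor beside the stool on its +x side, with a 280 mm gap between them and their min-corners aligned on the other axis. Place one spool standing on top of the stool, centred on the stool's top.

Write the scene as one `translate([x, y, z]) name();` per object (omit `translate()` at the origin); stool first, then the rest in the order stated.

stool();
translate([594, 0, 0]) picture_frame();
translate([83, 71, 397]) spool();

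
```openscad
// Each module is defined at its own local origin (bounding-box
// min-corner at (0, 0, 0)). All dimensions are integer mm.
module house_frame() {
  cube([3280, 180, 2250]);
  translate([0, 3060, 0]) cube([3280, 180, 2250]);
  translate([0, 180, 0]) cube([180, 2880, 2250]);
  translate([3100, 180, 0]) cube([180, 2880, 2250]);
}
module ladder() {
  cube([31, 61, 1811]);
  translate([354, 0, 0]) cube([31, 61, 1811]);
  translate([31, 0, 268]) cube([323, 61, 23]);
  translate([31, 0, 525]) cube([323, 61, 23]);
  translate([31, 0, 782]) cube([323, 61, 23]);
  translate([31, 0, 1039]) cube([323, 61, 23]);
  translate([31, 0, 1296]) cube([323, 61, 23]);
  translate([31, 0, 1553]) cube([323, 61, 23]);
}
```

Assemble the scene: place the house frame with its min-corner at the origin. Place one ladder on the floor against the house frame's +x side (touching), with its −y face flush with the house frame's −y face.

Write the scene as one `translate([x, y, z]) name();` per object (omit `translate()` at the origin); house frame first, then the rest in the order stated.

house_frame();
translate([3280, 0, 0]) ladder();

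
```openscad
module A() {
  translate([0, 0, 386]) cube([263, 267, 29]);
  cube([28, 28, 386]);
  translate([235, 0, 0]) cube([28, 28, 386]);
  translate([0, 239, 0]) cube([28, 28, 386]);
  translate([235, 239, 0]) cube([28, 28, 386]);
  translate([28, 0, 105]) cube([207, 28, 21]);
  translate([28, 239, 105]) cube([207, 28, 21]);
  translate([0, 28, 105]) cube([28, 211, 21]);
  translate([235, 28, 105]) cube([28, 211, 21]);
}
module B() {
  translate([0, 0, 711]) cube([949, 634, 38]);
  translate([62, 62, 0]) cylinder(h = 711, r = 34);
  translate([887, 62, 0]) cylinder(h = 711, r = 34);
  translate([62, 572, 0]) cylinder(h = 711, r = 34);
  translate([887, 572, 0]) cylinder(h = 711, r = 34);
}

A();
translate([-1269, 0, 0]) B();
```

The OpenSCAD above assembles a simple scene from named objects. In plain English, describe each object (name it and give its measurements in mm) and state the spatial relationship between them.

A is a four-legged stool. The seat is a 263×267×29 mm slab whose top surface is at z = 415 mm; four square legs, each 28×28 mm in cross-section, run from the floor (z = 0) to the underside of the seat, each flush with a corner of the seat. Four stretchers, 28 mm wide and 21 mm tall, connect adjacent legs with their undersides at z = 105 mm, each running between the inner faces of the legs it joins and aligned with the legs' outer faces on the other axis.

B is a table with a 949×634 mm rectangular top, 38 mm thick, top surface at z = 749 mm, supported by four round legs of 68 mm diameter, each leg's bounding box inset 28 mm from the nearest pair of top edges, running from the floor.

The table is on the floor beside the stool on its −x side.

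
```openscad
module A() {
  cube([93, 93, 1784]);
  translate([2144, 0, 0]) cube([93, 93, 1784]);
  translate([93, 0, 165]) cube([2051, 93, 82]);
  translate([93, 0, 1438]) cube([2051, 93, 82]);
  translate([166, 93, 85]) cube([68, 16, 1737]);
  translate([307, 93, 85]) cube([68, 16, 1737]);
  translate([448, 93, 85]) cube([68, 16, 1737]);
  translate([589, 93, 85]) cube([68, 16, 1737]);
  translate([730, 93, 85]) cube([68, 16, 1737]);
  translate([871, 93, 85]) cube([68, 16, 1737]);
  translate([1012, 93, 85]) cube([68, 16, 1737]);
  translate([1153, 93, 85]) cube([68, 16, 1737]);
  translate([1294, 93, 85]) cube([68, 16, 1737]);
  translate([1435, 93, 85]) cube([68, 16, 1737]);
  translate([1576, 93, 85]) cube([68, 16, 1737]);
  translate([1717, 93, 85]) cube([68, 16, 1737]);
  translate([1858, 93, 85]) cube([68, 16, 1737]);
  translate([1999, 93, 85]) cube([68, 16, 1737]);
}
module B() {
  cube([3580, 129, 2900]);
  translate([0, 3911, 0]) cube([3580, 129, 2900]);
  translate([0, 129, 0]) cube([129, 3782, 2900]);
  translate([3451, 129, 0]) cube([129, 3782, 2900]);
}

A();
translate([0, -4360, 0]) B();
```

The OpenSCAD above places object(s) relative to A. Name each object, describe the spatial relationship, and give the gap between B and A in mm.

The house frame's nearest face is 320 mm from the fence section's −y face.

A is a fence section. B is a house frame. The house frame is on the floor beside the fence section on its −y side. The gap between the house frame and the fence section is 320 mm.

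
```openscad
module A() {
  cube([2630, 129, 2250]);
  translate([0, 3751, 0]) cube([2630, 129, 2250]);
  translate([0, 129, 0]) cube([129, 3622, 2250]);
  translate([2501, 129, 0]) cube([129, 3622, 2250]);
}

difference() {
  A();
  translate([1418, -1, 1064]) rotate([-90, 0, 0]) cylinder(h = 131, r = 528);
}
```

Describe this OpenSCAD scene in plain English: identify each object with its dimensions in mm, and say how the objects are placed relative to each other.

A is the wall frame of a small rectangular building: four walls, each 2250 mm tall and 129 mm thick, enclosing a footprint 2630 mm (x) by 3880 mm (y) outside-to-outside, with no floor or roof. The front and back walls (the −y and +y sides) span the full width; the two side walls fit between them.

The house frame has a circular hole of radius 528 mm through its front wall, centred at (x = 1418, z = 1064).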